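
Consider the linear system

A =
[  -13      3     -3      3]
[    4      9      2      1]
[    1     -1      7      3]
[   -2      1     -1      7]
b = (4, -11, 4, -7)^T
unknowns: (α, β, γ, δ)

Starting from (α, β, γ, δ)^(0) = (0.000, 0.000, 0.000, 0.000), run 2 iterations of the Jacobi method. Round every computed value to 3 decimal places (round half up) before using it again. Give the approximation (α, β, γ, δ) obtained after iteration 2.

Iteration 1:
  α = (4 - (3)·0.000 - (-3)·0.000 - (3)·0.000) / (-13) = -0.308
  β = (-11 - (4)·0.000 - (2)·0.000 - (1)·0.000) / (9) = -1.222
  γ = (4 - (1)·0.000 - (-1)·0.000 - (3)·0.000) / (7) = 0.571
  δ = (-7 - (-2)·0.000 - (1)·0.000 - (-1)·0.000) / (7) = -1.000
Iteration 2:
  α = (4 - (3)·-1.222 - (-3)·0.571 - (3)·-1.000) / (-13) = -0.952
  β = (-11 - (4)·-0.308 - (2)·0.571 - (1)·-1.000) / (9) = -1.101
  γ = (4 - (1)·-0.308 - (-1)·-1.222 - (3)·-1.000) / (7) = 0.869
  δ = (-7 - (-2)·-0.308 - (1)·-1.222 - (-1)·0.571) / (7) = -0.832

(-0.952, -1.101, 0.869, -0.832)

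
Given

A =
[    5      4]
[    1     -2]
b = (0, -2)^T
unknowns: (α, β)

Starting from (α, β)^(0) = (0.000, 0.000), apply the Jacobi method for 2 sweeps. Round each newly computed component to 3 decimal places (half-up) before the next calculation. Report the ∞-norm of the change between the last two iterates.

Iteration 1:
  α = (0 - (4)·0.000) / (5) = 0.000
  β = (-2 - (1)·0.000) / (-2) = 1.000
Iteration 2:
  α = (0 - (4)·1.000) / (5) = -0.800
  β = (-2 - (1)·0.000) / (-2) = 1.000
Change: (-0.800, 0.000) → max |·| = 0.800

0.800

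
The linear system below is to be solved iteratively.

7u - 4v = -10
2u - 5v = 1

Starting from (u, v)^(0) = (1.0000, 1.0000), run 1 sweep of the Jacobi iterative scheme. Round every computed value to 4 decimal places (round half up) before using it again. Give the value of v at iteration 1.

Iteration 1:
  u = (-10 - (-4)·1.0000) / (7) = -0.8571
  v = (1 - (2)·1.0000) / (-5) = 0.2000

0.2000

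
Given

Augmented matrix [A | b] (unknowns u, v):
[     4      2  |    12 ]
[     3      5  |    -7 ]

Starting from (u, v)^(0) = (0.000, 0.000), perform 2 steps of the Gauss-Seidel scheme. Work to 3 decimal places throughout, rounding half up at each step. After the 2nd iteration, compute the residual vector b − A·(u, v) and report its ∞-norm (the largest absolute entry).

1.920

Iteration 1:
  u = (12 - (2)·0.000) / (4) = 3.000
  v = (-7 - (3)·3.000) / (5) = -3.200
Iteration 2:
  u = (12 - (2)·-3.200) / (4) = 4.600
  v = (-7 - (3)·4.600) / (5) = -4.160
Residual b − A·x = (1.920, 0.000); ∞-norm = 1.920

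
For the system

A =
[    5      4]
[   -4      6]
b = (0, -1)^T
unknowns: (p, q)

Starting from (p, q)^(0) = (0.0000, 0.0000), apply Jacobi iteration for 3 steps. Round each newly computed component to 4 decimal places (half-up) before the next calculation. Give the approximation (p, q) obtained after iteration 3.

Iteration 1:
  p = (0 - (4)·0.0000) / (5) = 0.0000
  q = (-1 - (-4)·0.0000) / (6) = -0.1667
Iteration 2:
  p = (0 - (4)·-0.1667) / (5) = 0.1334
  q = (-1 - (-4)·0.0000) / (6) = -0.1667
Iteration 3:
  p = (0 - (4)·-0.1667) / (5) = 0.1334
  q = (-1 - (-4)·0.1334) / (6) = -0.0777

(0.1334, -0.0777)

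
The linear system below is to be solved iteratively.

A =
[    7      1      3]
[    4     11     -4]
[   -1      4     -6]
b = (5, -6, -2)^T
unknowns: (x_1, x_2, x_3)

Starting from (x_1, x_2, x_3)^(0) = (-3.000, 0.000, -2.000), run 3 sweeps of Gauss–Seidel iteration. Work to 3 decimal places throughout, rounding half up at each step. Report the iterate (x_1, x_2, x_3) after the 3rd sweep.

Iteration 1:
  x_1 = (5 - (1)·0.000 - (3)·-2.000) / (7) = 1.571
  x_2 = (-6 - (4)·1.571 - (-4)·-2.000) / (11) = -1.844
  x_3 = (-2 - (-1)·1.571 - (4)·-1.844) / (-6) = -1.158
Iteration 2:
  x_1 = (5 - (1)·-1.844 - (3)·-1.158) / (7) = 1.474
  x_2 = (-6 - (4)·1.474 - (-4)·-1.158) / (11) = -1.503
  x_3 = (-2 - (-1)·1.474 - (4)·-1.503) / (-6) = -0.914
Iteration 3:
  x_1 = (5 - (1)·-1.503 - (3)·-0.914) / (7) = 1.321
  x_2 = (-6 - (4)·1.321 - (-4)·-0.914) / (11) = -1.358
  x_3 = (-2 - (-1)·1.321 - (4)·-1.358) / (-6) = -0.792

(1.321, -1.358, -0.792)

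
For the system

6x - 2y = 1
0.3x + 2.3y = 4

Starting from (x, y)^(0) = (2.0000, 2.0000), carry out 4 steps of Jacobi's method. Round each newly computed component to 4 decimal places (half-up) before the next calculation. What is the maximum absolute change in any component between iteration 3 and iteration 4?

0.0076

Iteration 1:
  x = (1 - (-2)·2.0000) / (6) = 0.8333
  y = (4 - (0.3)·2.0000) / (2.3) = 1.4783
Iteration 2:
  x = (1 - (-2)·1.4783) / (6) = 0.6594
  y = (4 - (0.3)·0.8333) / (2.3) = 1.6304
Iteration 3:
  x = (1 - (-2)·1.6304) / (6) = 0.7101
  y = (4 - (0.3)·0.6594) / (2.3) = 1.6531
Iteration 4:
  x = (1 - (-2)·1.6531) / (6) = 0.7177
  y = (4 - (0.3)·0.7101) / (2.3) = 1.6465
Change: (0.0076, -0.0066) → max |·| = 0.0076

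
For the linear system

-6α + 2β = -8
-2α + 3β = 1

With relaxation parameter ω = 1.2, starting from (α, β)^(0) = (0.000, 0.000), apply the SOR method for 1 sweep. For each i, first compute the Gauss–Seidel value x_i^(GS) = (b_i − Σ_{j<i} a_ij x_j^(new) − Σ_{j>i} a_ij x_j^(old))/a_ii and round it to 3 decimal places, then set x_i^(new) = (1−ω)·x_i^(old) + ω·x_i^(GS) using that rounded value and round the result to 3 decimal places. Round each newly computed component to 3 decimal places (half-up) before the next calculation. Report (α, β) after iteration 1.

Iteration 1:
  α: GS value = (-8 - (2)·0.000) / (-6) = 1.333;  α ← (1−ω)·0.000 + ω·1.333 = 1.600
  β: GS value = (1 - (-2)·1.600) / (3) = 1.400;  β ← (1−ω)·0.000 + ω·1.400 = 1.680

(1.600, 1.680)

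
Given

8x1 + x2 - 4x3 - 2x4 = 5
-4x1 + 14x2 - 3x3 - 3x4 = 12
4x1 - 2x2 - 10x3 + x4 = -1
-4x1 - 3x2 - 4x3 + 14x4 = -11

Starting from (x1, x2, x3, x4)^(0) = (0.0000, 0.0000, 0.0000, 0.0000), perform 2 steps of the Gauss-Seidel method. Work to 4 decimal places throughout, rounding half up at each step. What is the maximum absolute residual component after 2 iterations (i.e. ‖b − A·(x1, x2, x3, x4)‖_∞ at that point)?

0.4685

Iteration 1:
  x1 = (5 - (1)·0.0000 - (-4)·0.0000 - (-2)·0.0000) / (8) = 0.6250
  x2 = (12 - (-4)·0.6250 - (-3)·0.0000 - (-3)·0.0000) / (14) = 1.0357
  x3 = (-1 - (4)·0.6250 - (-2)·1.0357 - (1)·0.0000) / (-10) = 0.1429
  x4 = (-11 - (-4)·0.6250 - (-3)·1.0357 - (-4)·0.1429) / (14) = -0.3444
Iteration 2:
  x1 = (5 - (1)·1.0357 - (-4)·0.1429 - (-2)·-0.3444) / (8) = 0.4809
  x2 = (12 - (-4)·0.4809 - (-3)·0.1429 - (-3)·-0.3444) / (14) = 0.9514
  x3 = (-1 - (4)·0.4809 - (-2)·0.9514 - (1)·-0.3444) / (-10) = 0.0676
  x4 = (-11 - (-4)·0.4809 - (-3)·0.9514 - (-4)·0.0676) / (14) = -0.4251
Residual b − A·x = (-0.3784, -0.4685, 0.0803, -0.0004); ∞-norm = 0.4685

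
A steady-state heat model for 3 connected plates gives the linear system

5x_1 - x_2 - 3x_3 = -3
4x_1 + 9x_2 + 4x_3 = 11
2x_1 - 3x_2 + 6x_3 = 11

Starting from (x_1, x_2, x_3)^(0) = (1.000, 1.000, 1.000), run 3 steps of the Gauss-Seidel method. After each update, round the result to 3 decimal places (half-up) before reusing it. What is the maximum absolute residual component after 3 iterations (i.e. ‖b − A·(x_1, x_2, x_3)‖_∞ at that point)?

1.701

Iteration 1:
  x_1 = (-3 - (-1)·1.000 - (-3)·1.000) / (5) = 0.200
  x_2 = (11 - (4)·0.200 - (4)·1.000) / (9) = 0.689
  x_3 = (11 - (2)·0.200 - (-3)·0.689) / (6) = 2.111
Iteration 2:
  x_1 = (-3 - (-1)·0.689 - (-3)·2.111) / (5) = 0.804
  x_2 = (11 - (4)·0.804 - (4)·2.111) / (9) = -0.073
  x_3 = (11 - (2)·0.804 - (-3)·-0.073) / (6) = 1.529
Iteration 3:
  x_1 = (-3 - (-1)·-0.073 - (-3)·1.529) / (5) = 0.303
  x_2 = (11 - (4)·0.303 - (4)·1.529) / (9) = 0.408
  x_3 = (11 - (2)·0.303 - (-3)·0.408) / (6) = 1.936
Residual b − A·x = (1.701, -1.628, 0.002); ∞-norm = 1.701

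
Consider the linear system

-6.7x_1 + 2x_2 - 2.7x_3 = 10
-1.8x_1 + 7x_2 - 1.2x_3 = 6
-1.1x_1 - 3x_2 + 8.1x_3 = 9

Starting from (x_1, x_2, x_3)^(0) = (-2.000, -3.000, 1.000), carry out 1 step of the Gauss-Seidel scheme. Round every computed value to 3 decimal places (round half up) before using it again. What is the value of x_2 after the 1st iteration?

Iteration 1:
  x_1 = (10 - (2)·-3.000 - (-2.7)·1.000) / (-6.7) = -2.791
  x_2 = (6 - (-1.8)·-2.791 - (-1.2)·1.000) / (7) = 0.311
  x_3 = (9 - (-1.1)·-2.791 - (-3)·0.311) / (8.1) = 0.847

0.311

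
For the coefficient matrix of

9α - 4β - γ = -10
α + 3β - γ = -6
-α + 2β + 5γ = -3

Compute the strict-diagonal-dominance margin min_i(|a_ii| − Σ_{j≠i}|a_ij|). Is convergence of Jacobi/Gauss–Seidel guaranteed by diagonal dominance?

1

row 1: |9| − (4+1) = 4
row 2: |3| − (1+1) = 1
row 3: |5| − (1+2) = 2
minimum over rows = 1 → strictly diagonally dominant (convergence guaranteed)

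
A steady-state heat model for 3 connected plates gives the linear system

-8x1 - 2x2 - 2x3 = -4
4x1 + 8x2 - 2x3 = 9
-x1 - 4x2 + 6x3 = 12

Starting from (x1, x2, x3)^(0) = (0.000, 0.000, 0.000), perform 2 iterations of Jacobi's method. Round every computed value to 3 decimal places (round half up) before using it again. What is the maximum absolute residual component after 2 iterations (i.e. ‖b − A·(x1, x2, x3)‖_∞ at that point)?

4.790

Iteration 1:
  x1 = (-4 - (-2)·0.000 - (-2)·0.000) / (-8) = 0.500
  x2 = (9 - (4)·0.000 - (-2)·0.000) / (8) = 1.125
  x3 = (12 - (-1)·0.000 - (-4)·0.000) / (6) = 2.000
Iteration 2:
  x1 = (-4 - (-2)·1.125 - (-2)·2.000) / (-8) = -0.281
  x2 = (9 - (4)·0.500 - (-2)·2.000) / (8) = 1.375
  x3 = (12 - (-1)·0.500 - (-4)·1.125) / (6) = 2.833
Residual b − A·x = (2.168, 4.790, 0.221); ∞-norm = 4.790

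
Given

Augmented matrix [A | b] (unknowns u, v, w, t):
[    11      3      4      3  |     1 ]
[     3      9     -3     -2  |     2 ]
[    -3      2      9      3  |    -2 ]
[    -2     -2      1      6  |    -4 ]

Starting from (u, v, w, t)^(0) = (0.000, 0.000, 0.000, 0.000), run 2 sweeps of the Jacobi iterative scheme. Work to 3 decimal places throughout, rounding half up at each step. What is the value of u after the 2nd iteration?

Iteration 1:
  u = (1 - (3)·0.000 - (4)·0.000 - (3)·0.000) / (11) = 0.091
  v = (2 - (3)·0.000 - (-3)·0.000 - (-2)·0.000) / (9) = 0.222
  w = (-2 - (-3)·0.000 - (2)·0.000 - (3)·0.000) / (9) = -0.222
  t = (-4 - (-2)·0.000 - (-2)·0.000 - (1)·0.000) / (6) = -0.667
Iteration 2:
  u = (1 - (3)·0.222 - (4)·-0.222 - (3)·-0.667) / (11) = 0.293
  v = (2 - (3)·0.091 - (-3)·-0.222 - (-2)·-0.667) / (9) = -0.030
  w = (-2 - (-3)·0.091 - (2)·0.222 - (3)·-0.667) / (9) = -0.019
  t = (-4 - (-2)·0.091 - (-2)·0.222 - (1)·-0.222) / (6) = -0.525

0.293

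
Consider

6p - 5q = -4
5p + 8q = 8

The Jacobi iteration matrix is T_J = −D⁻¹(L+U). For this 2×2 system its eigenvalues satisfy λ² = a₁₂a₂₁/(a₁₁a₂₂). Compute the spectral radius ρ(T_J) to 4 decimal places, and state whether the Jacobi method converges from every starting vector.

a₁₂a₂₁/(a₁₁a₂₂) = (-5)·(5) / ((6)·(8)) = -0.520833
ρ = √|-0.520833| = √0.520833 = 0.7217
ρ < 1, so Jacobi converges

0.7217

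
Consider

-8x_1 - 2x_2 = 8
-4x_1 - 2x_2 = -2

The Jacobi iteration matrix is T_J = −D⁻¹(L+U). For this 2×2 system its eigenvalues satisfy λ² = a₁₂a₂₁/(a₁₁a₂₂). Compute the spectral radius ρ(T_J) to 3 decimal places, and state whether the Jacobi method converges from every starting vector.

a₁₂a₂₁/(a₁₁a₂₂) = (-2)·(-4) / ((-8)·(-2)) = 0.500000
ρ = √|0.500000| = √0.500000 = 0.707
ρ < 1, so Jacobi converges

0.707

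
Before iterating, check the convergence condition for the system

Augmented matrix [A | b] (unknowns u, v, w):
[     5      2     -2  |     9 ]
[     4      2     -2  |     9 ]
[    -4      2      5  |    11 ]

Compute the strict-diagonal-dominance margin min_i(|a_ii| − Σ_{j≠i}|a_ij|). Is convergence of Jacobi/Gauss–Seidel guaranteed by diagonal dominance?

row 1: |5| − (2+2) = 1
row 2: |2| − (4+2) = -4
row 3: |5| − (4+2) = -1
minimum over rows = -4 → not strictly diagonally dominant

-4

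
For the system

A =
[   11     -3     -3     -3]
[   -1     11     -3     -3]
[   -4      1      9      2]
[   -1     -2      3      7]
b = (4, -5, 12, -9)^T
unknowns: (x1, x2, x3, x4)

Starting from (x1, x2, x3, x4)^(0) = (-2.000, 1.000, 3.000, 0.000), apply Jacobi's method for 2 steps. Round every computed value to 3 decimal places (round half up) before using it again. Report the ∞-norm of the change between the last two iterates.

Iteration 1:
  x1 = (4 - (-3)·1.000 - (-3)·3.000 - (-3)·0.000) / (11) = 1.455
  x2 = (-5 - (-1)·-2.000 - (-3)·3.000 - (-3)·0.000) / (11) = 0.182
  x3 = (12 - (-4)·-2.000 - (1)·1.000 - (2)·0.000) / (9) = 0.333
  x4 = (-9 - (-1)·-2.000 - (-2)·1.000 - (3)·3.000) / (7) = -2.571
Iteration 2:
  x1 = (4 - (-3)·0.182 - (-3)·0.333 - (-3)·-2.571) / (11) = -0.197
  x2 = (-5 - (-1)·1.455 - (-3)·0.333 - (-3)·-2.571) / (11) = -0.933
  x3 = (12 - (-4)·1.455 - (1)·0.182 - (2)·-2.571) / (9) = 2.531
  x4 = (-9 - (-1)·1.455 - (-2)·0.182 - (3)·0.333) / (7) = -1.169
Change: (-1.652, -1.115, 2.198, 1.402) → max |·| = 2.198

2.198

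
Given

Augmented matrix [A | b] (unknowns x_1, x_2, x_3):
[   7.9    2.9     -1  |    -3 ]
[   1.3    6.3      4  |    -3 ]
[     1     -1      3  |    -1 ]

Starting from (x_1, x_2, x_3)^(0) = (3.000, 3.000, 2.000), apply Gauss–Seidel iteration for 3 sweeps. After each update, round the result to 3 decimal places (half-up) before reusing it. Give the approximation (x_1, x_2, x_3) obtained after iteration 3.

(-0.351, -0.119, -0.256)

Iteration 1:
  x_1 = (-3 - (2.9)·3.000 - (-1)·2.000) / (7.9) = -1.228
  x_2 = (-3 - (1.3)·-1.228 - (4)·2.000) / (6.3) = -1.493
  x_3 = (-1 - (1)·-1.228 - (-1)·-1.493) / (3) = -0.422
Iteration 2:
  x_1 = (-3 - (2.9)·-1.493 - (-1)·-0.422) / (7.9) = 0.115
  x_2 = (-3 - (1.3)·0.115 - (4)·-0.422) / (6.3) = -0.232
  x_3 = (-1 - (1)·0.115 - (-1)·-0.232) / (3) = -0.449
Iteration 3:
  x_1 = (-3 - (2.9)·-0.232 - (-1)·-0.449) / (7.9) = -0.351
  x_2 = (-3 - (1.3)·-0.351 - (4)·-0.449) / (6.3) = -0.119
  x_3 = (-1 - (1)·-0.351 - (-1)·-0.119) / (3) = -0.256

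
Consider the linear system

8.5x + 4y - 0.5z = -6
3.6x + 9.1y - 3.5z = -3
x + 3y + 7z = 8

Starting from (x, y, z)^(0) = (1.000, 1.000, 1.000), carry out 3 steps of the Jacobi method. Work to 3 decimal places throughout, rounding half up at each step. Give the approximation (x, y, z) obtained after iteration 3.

(-0.777, 0.430, 1.074)

Iteration 1:
  x = (-6 - (4)·1.000 - (-0.5)·1.000) / (8.5) = -1.118
  y = (-3 - (3.6)·1.000 - (-3.5)·1.000) / (9.1) = -0.341
  z = (8 - (1)·1.000 - (3)·1.000) / (7) = 0.571
Iteration 2:
  x = (-6 - (4)·-0.341 - (-0.5)·0.571) / (8.5) = -0.512
  y = (-3 - (3.6)·-1.118 - (-3.5)·0.571) / (9.1) = 0.332
  z = (8 - (1)·-1.118 - (3)·-0.341) / (7) = 1.449
Iteration 3:
  x = (-6 - (4)·0.332 - (-0.5)·1.449) / (8.5) = -0.777
  y = (-3 - (3.6)·-0.512 - (-3.5)·1.449) / (9.1) = 0.430
  z = (8 - (1)·-0.512 - (3)·0.332) / (7) = 1.074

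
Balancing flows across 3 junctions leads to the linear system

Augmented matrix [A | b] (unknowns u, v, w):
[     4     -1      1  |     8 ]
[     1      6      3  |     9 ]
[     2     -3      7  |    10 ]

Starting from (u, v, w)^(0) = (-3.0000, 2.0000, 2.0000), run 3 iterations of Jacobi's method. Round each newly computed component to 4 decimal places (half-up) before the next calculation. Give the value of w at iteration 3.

Iteration 1:
  u = (8 - (-1)·2.0000 - (1)·2.0000) / (4) = 2.0000
  v = (9 - (1)·-3.0000 - (3)·2.0000) / (6) = 1.0000
  w = (10 - (2)·-3.0000 - (-3)·2.0000) / (7) = 3.1429
Iteration 2:
  u = (8 - (-1)·1.0000 - (1)·3.1429) / (4) = 1.4643
  v = (9 - (1)·2.0000 - (3)·3.1429) / (6) = -0.4048
  w = (10 - (2)·2.0000 - (-3)·1.0000) / (7) = 1.2857
Iteration 3:
  u = (8 - (-1)·-0.4048 - (1)·1.2857) / (4) = 1.5774
  v = (9 - (1)·1.4643 - (3)·1.2857) / (6) = 0.6131
  w = (10 - (2)·1.4643 - (-3)·-0.4048) / (7) = 0.8367

0.8367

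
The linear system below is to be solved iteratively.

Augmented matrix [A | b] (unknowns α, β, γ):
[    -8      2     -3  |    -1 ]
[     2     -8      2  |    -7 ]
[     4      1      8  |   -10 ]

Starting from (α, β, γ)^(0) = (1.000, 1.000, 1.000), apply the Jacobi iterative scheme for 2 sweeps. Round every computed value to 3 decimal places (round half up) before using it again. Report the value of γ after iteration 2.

Iteration 1:
  α = (-1 - (2)·1.000 - (-3)·1.000) / (-8) = 0.000
  β = (-7 - (2)·1.000 - (2)·1.000) / (-8) = 1.375
  γ = (-10 - (4)·1.000 - (1)·1.000) / (8) = -1.875
Iteration 2:
  α = (-1 - (2)·1.375 - (-3)·-1.875) / (-8) = 1.172
  β = (-7 - (2)·0.000 - (2)·-1.875) / (-8) = 0.406
  γ = (-10 - (4)·0.000 - (1)·1.375) / (8) = -1.422

-1.422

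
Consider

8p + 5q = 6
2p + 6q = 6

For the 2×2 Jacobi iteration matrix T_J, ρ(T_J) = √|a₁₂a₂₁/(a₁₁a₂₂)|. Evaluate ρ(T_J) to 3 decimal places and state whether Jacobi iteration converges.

a₁₂a₂₁/(a₁₁a₂₂) = (5)·(2) / ((8)·(6)) = 0.208333
ρ = √|0.208333| = √0.208333 = 0.456
ρ < 1, so Jacobi converges

0.456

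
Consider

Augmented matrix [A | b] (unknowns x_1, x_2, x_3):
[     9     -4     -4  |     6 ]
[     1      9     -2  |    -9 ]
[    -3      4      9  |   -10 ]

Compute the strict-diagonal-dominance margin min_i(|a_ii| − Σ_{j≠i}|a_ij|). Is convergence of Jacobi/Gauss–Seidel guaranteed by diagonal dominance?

1

row 1: |9| − (4+4) = 1
row 2: |9| − (1+2) = 6
row 3: |9| − (3+4) = 2
minimum over rows = 1 → strictly diagonally dominant (convergence guaranteed)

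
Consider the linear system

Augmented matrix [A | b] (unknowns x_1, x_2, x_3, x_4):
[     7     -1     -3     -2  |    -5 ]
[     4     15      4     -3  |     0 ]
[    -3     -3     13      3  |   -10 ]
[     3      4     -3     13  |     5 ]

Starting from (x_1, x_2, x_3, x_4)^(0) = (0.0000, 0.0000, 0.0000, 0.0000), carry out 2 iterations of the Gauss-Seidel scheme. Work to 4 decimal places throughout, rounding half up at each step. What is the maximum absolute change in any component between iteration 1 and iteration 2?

0.3671

Iteration 1:
  x_1 = (-5 - (-1)·0.0000 - (-3)·0.0000 - (-2)·0.0000) / (7) = -0.7143
  x_2 = (0 - (4)·-0.7143 - (4)·0.0000 - (-3)·0.0000) / (15) = 0.1905
  x_3 = (-10 - (-3)·-0.7143 - (-3)·0.1905 - (3)·0.0000) / (13) = -0.8901
  x_4 = (5 - (3)·-0.7143 - (4)·0.1905 - (-3)·-0.8901) / (13) = 0.2854
Iteration 2:
  x_1 = (-5 - (-1)·0.1905 - (-3)·-0.8901 - (-2)·0.2854) / (7) = -0.9870
  x_2 = (0 - (4)·-0.9870 - (4)·-0.8901 - (-3)·0.2854) / (15) = 0.5576
  x_3 = (-10 - (-3)·-0.9870 - (-3)·0.5576 - (3)·0.2854) / (13) = -0.9342
  x_4 = (5 - (3)·-0.9870 - (4)·0.5576 - (-3)·-0.9342) / (13) = 0.2252
Change: (-0.2727, 0.3671, -0.0441, -0.0602) → max |·| = 0.3671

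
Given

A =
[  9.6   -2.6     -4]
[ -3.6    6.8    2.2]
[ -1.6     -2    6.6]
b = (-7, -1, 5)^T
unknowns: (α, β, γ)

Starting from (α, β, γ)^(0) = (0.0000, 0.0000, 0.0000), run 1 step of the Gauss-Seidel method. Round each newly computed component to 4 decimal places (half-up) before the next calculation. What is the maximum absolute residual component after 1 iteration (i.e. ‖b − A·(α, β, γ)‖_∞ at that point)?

0.9225

Iteration 1:
  α = (-7 - (-2.6)·0.0000 - (-4)·0.0000) / (9.6) = -0.7292
  β = (-1 - (-3.6)·-0.7292 - (2.2)·0.0000) / (6.8) = -0.5331
  γ = (5 - (-1.6)·-0.7292 - (-2)·-0.5331) / (6.6) = 0.4193
Residual b − A·x = (0.2915, -0.9225, -0.0003); ∞-norm = 0.9225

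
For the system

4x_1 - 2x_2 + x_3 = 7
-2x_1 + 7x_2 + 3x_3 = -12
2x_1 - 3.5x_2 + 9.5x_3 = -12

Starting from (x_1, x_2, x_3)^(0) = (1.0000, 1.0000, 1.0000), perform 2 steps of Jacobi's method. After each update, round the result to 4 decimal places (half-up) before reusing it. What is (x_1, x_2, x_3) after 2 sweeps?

(1.0978, -0.6692, -2.3684)

Iteration 1:
  x_1 = (7 - (-2)·1.0000 - (1)·1.0000) / (4) = 2.0000
  x_2 = (-12 - (-2)·1.0000 - (3)·1.0000) / (7) = -1.8571
  x_3 = (-12 - (2)·1.0000 - (-3.5)·1.0000) / (9.5) = -1.1053
Iteration 2:
  x_1 = (7 - (-2)·-1.8571 - (1)·-1.1053) / (4) = 1.0978
  x_2 = (-12 - (-2)·2.0000 - (3)·-1.1053) / (7) = -0.6692
  x_3 = (-12 - (2)·2.0000 - (-3.5)·-1.8571) / (9.5) = -2.3684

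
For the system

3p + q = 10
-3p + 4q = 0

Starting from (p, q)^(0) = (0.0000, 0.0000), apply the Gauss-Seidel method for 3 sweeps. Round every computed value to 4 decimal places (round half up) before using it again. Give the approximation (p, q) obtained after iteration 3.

(2.7083, 2.0312)

Iteration 1:
  p = (10 - (1)·0.0000) / (3) = 3.3333
  q = (0 - (-3)·3.3333) / (4) = 2.5000
Iteration 2:
  p = (10 - (1)·2.5000) / (3) = 2.5000
  q = (0 - (-3)·2.5000) / (4) = 1.8750
Iteration 3:
  p = (10 - (1)·1.8750) / (3) = 2.7083
  q = (0 - (-3)·2.7083) / (4) = 2.0312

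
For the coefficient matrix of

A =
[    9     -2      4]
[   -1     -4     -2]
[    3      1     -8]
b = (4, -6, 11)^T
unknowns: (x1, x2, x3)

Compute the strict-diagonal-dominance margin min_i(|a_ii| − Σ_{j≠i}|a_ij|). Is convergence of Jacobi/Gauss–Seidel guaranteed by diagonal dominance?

1

row 1: |9| − (2+4) = 3
row 2: |-4| − (1+2) = 1
row 3: |-8| − (3+1) = 4
minimum over rows = 1 → strictly diagonally dominant (convergence guaranteed)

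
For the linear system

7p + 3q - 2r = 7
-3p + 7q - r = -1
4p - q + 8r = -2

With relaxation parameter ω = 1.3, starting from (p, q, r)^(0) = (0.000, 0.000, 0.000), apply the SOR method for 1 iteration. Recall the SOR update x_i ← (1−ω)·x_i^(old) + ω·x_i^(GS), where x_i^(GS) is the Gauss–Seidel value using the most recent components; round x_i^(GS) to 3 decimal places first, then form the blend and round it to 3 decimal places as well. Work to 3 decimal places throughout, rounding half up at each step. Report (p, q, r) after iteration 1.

(1.300, 0.538, -1.083)

Iteration 1:
  p: GS value = (7 - (3)·0.000 - (-2)·0.000) / (7) = 1.000;  p ← (1−ω)·0.000 + ω·1.000 = 1.300
  q: GS value = (-1 - (-3)·1.300 - (-1)·0.000) / (7) = 0.414;  q ← (1−ω)·0.000 + ω·0.414 = 0.538
  r: GS value = (-2 - (4)·1.300 - (-1)·0.538) / (8) = -0.833;  r ← (1−ω)·0.000 + ω·-0.833 = -1.083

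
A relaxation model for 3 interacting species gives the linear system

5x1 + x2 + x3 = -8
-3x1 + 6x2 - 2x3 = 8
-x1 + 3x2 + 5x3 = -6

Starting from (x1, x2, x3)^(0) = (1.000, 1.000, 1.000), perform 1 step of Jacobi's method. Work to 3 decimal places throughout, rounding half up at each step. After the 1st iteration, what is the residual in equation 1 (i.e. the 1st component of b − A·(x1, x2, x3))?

Iteration 1:
  x1 = (-8 - (1)·1.000 - (1)·1.000) / (5) = -2.000
  x2 = (8 - (-3)·1.000 - (-2)·1.000) / (6) = 2.167
  x3 = (-6 - (-1)·1.000 - (3)·1.000) / (5) = -1.600
Residual b − A·x = (1.433, -14.202, -6.501)

1.433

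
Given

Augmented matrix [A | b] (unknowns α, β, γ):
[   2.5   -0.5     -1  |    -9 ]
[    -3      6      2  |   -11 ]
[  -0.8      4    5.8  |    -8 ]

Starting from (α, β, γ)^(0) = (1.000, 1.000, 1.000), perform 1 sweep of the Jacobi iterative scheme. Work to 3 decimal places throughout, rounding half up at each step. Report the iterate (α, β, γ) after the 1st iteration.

(-3.000, -1.667, -1.931)

Iteration 1:
  α = (-9 - (-0.5)·1.000 - (-1)·1.000) / (2.5) = -3.000
  β = (-11 - (-3)·1.000 - (2)·1.000) / (6) = -1.667
  γ = (-8 - (-0.8)·1.000 - (4)·1.000) / (5.8) = -1.931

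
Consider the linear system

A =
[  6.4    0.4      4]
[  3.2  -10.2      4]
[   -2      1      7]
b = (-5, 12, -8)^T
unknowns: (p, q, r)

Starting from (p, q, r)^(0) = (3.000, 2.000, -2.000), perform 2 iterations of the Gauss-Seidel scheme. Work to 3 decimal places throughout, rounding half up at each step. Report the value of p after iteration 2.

Iteration 1:
  p = (-5 - (0.4)·2.000 - (4)·-2.000) / (6.4) = 0.344
  q = (12 - (3.2)·0.344 - (4)·-2.000) / (-10.2) = -1.853
  r = (-8 - (-2)·0.344 - (1)·-1.853) / (7) = -0.780
Iteration 2:
  p = (-5 - (0.4)·-1.853 - (4)·-0.780) / (6.4) = -0.178
  q = (12 - (3.2)·-0.178 - (4)·-0.780) / (-10.2) = -1.538
  r = (-8 - (-2)·-0.178 - (1)·-1.538) / (7) = -0.974

-0.178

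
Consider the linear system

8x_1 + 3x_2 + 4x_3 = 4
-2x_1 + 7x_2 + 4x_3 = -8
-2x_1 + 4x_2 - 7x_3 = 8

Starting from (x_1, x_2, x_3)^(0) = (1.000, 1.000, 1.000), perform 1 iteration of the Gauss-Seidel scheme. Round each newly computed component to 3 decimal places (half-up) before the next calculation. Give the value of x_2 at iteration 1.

Iteration 1:
  x_1 = (4 - (3)·1.000 - (4)·1.000) / (8) = -0.375
  x_2 = (-8 - (-2)·-0.375 - (4)·1.000) / (7) = -1.821
  x_3 = (8 - (-2)·-0.375 - (4)·-1.821) / (-7) = -2.076

-1.821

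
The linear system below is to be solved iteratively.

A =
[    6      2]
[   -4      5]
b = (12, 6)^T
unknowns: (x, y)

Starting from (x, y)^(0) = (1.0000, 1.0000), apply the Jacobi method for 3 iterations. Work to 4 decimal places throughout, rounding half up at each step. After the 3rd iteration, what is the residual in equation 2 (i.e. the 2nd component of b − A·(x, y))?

-0.7110

Iteration 1:
  x = (12 - (2)·1.0000) / (6) = 1.6667
  y = (6 - (-4)·1.0000) / (5) = 2.0000
Iteration 2:
  x = (12 - (2)·2.0000) / (6) = 1.3333
  y = (6 - (-4)·1.6667) / (5) = 2.5334
Iteration 3:
  x = (12 - (2)·2.5334) / (6) = 1.1555
  y = (6 - (-4)·1.3333) / (5) = 2.2666
Residual b − A·x = (0.5338, -0.7110)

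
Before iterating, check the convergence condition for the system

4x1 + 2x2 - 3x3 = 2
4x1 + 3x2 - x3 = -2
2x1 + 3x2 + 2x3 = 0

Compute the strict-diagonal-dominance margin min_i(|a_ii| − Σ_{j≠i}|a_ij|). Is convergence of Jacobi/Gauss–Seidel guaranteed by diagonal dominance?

row 1: |4| − (2+3) = -1
row 2: |3| − (4+1) = -2
row 3: |2| − (2+3) = -3
minimum over rows = -3 → not strictly diagonally dominant

-3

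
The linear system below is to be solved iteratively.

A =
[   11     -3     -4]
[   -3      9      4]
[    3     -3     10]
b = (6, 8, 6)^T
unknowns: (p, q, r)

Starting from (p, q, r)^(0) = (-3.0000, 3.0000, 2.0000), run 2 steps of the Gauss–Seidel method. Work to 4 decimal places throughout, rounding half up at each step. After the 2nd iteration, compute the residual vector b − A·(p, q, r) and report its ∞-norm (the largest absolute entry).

Iteration 1:
  p = (6 - (-3)·3.0000 - (-4)·2.0000) / (11) = 2.0909
  q = (8 - (-3)·2.0909 - (4)·2.0000) / (9) = 0.6970
  r = (6 - (3)·2.0909 - (-3)·0.6970) / (10) = 0.1818
Iteration 2:
  p = (6 - (-3)·0.6970 - (-4)·0.1818) / (11) = 0.8017
  q = (8 - (-3)·0.8017 - (4)·0.1818) / (9) = 1.0753
  r = (6 - (3)·0.8017 - (-3)·1.0753) / (10) = 0.6821
Residual b − A·x = (3.1356, -2.0010, -0.0002); ∞-norm = 3.1356

3.1356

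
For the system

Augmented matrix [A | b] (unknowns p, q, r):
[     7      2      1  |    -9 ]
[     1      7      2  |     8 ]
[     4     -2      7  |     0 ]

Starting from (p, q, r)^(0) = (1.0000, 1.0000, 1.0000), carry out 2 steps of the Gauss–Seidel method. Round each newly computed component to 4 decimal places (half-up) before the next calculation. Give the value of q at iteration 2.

1.0281

Iteration 1:
  p = (-9 - (2)·1.0000 - (1)·1.0000) / (7) = -1.7143
  q = (8 - (1)·-1.7143 - (2)·1.0000) / (7) = 1.1020
  r = (0 - (4)·-1.7143 - (-2)·1.1020) / (7) = 1.2945
Iteration 2:
  p = (-9 - (2)·1.1020 - (1)·1.2945) / (7) = -1.7855
  q = (8 - (1)·-1.7855 - (2)·1.2945) / (7) = 1.0281
  r = (0 - (4)·-1.7855 - (-2)·1.0281) / (7) = 1.3140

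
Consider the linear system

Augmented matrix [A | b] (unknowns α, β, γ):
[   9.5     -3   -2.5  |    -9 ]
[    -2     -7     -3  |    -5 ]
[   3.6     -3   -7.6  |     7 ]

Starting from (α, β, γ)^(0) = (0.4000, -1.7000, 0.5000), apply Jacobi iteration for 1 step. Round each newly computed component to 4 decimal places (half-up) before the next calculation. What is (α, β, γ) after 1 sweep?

(-1.3526, 0.3857, -0.0605)

Iteration 1:
  α = (-9 - (-3)·-1.7000 - (-2.5)·0.5000) / (9.5) = -1.3526
  β = (-5 - (-2)·0.4000 - (-3)·0.5000) / (-7) = 0.3857
  γ = (7 - (3.6)·0.4000 - (-3)·-1.7000) / (-7.6) = -0.0605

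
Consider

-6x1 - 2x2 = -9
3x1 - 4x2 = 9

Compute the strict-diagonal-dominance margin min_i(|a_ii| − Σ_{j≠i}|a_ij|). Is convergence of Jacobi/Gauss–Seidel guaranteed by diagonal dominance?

1

row 1: |-6| − (2) = 4
row 2: |-4| − (3) = 1
minimum over rows = 1 → strictly diagonally dominant (convergence guaranteed)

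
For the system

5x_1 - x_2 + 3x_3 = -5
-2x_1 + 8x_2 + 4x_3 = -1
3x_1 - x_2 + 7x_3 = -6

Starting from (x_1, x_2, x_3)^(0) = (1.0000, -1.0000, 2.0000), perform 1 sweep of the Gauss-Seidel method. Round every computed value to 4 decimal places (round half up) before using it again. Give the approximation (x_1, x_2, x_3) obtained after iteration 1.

(-2.4000, -1.7250, -0.0750)

Iteration 1:
  x_1 = (-5 - (-1)·-1.0000 - (3)·2.0000) / (5) = -2.4000
  x_2 = (-1 - (-2)·-2.4000 - (4)·2.0000) / (8) = -1.7250
  x_3 = (-6 - (3)·-2.4000 - (-1)·-1.7250) / (7) = -0.0750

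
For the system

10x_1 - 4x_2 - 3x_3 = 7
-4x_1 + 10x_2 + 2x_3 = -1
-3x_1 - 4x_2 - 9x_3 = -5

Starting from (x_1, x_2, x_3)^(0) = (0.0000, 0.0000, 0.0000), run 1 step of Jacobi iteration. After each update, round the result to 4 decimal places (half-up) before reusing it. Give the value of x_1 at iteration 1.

0.7000

Iteration 1:
  x_1 = (7 - (-4)·0.0000 - (-3)·0.0000) / (10) = 0.7000
  x_2 = (-1 - (-4)·0.0000 - (2)·0.0000) / (10) = -0.1000
  x_3 = (-5 - (-3)·0.0000 - (-4)·0.0000) / (-9) = 0.5556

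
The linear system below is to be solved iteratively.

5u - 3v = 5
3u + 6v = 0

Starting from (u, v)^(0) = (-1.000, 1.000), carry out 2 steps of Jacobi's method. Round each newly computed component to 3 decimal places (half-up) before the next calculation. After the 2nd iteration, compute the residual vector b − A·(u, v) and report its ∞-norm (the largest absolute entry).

3.900

Iteration 1:
  u = (5 - (-3)·1.000) / (5) = 1.600
  v = (0 - (3)·-1.000) / (6) = 0.500
Iteration 2:
  u = (5 - (-3)·0.500) / (5) = 1.300
  v = (0 - (3)·1.600) / (6) = -0.800
Residual b − A·x = (-3.900, 0.900); ∞-norm = 3.900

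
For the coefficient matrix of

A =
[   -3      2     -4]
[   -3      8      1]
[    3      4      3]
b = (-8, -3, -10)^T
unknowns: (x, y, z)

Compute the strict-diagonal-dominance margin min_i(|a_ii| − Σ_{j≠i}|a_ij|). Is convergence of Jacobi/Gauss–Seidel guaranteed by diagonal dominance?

row 1: |-3| − (2+4) = -3
row 2: |8| − (3+1) = 4
row 3: |3| − (3+4) = -4
minimum over rows = -4 → not strictly diagonally dominant

-4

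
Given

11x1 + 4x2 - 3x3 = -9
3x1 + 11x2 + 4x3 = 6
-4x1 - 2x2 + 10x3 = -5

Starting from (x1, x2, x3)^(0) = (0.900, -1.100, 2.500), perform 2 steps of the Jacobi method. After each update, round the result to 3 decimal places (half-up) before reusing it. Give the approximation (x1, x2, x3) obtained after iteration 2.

Iteration 1:
  x1 = (-9 - (4)·-1.100 - (-3)·2.500) / (11) = 0.264
  x2 = (6 - (3)·0.900 - (4)·2.500) / (11) = -0.609
  x3 = (-5 - (-4)·0.900 - (-2)·-1.100) / (10) = -0.360
Iteration 2:
  x1 = (-9 - (4)·-0.609 - (-3)·-0.360) / (11) = -0.695
  x2 = (6 - (3)·0.264 - (4)·-0.360) / (11) = 0.604
  x3 = (-5 - (-4)·0.264 - (-2)·-0.609) / (10) = -0.516

(-0.695, 0.604, -0.516)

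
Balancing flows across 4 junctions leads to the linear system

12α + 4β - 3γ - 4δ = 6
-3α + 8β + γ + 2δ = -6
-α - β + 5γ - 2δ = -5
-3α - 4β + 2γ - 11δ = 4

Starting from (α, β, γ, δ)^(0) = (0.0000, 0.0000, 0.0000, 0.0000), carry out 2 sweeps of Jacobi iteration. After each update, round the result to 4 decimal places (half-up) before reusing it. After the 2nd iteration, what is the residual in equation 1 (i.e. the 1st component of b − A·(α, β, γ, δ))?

Iteration 1:
  α = (6 - (4)·0.0000 - (-3)·0.0000 - (-4)·0.0000) / (12) = 0.5000
  β = (-6 - (-3)·0.0000 - (1)·0.0000 - (2)·0.0000) / (8) = -0.7500
  γ = (-5 - (-1)·0.0000 - (-1)·0.0000 - (-2)·0.0000) / (5) = -1.0000
  δ = (4 - (-3)·0.0000 - (-4)·0.0000 - (2)·0.0000) / (-11) = -0.3636
Iteration 2:
  α = (6 - (4)·-0.7500 - (-3)·-1.0000 - (-4)·-0.3636) / (12) = 0.3788
  β = (-6 - (-3)·0.5000 - (1)·-1.0000 - (2)·-0.3636) / (8) = -0.3466
  γ = (-5 - (-1)·0.5000 - (-1)·-0.7500 - (-2)·-0.3636) / (5) = -1.1954
  δ = (4 - (-3)·0.5000 - (-4)·-0.7500 - (2)·-1.0000) / (-11) = -0.4091
Residual b − A·x = (-2.3818, -0.0772, 0.1910, 1.6407)

-2.3818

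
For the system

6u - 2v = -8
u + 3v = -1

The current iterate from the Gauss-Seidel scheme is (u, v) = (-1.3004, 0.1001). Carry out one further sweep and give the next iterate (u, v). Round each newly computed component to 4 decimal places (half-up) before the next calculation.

One sweep:
  u = (-8 - (-2)·0.1001) / (6) = -1.3000
  v = (-1 - (1)·-1.3000) / (3) = 0.1000

(-1.3000, 0.1000)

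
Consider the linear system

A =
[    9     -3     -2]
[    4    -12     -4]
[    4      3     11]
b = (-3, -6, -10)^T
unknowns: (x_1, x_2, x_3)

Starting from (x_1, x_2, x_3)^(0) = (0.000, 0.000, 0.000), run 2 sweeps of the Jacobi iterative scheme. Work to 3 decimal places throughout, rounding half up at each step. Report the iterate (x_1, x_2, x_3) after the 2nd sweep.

(-0.369, 0.692, -0.924)

Iteration 1:
  x_1 = (-3 - (-3)·0.000 - (-2)·0.000) / (9) = -0.333
  x_2 = (-6 - (4)·0.000 - (-4)·0.000) / (-12) = 0.500
  x_3 = (-10 - (4)·0.000 - (3)·0.000) / (11) = -0.909
Iteration 2:
  x_1 = (-3 - (-3)·0.500 - (-2)·-0.909) / (9) = -0.369
  x_2 = (-6 - (4)·-0.333 - (-4)·-0.909) / (-12) = 0.692
  x_3 = (-10 - (4)·-0.333 - (3)·0.500) / (11) = -0.924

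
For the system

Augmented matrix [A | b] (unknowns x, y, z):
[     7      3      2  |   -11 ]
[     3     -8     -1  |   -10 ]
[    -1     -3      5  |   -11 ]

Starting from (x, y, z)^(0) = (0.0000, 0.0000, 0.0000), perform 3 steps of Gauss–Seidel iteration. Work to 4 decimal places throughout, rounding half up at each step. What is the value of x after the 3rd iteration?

Iteration 1:
  x = (-11 - (3)·0.0000 - (2)·0.0000) / (7) = -1.5714
  y = (-10 - (3)·-1.5714 - (-1)·0.0000) / (-8) = 0.6607
  z = (-11 - (-1)·-1.5714 - (-3)·0.6607) / (5) = -2.1179
Iteration 2:
  x = (-11 - (3)·0.6607 - (2)·-2.1179) / (7) = -1.2495
  y = (-10 - (3)·-1.2495 - (-1)·-2.1179) / (-8) = 1.0462
  z = (-11 - (-1)·-1.2495 - (-3)·1.0462) / (5) = -1.8222
Iteration 3:
  x = (-11 - (3)·1.0462 - (2)·-1.8222) / (7) = -1.4992
  y = (-10 - (3)·-1.4992 - (-1)·-1.8222) / (-8) = 0.9156
  z = (-11 - (-1)·-1.4992 - (-3)·0.9156) / (5) = -1.9505

-1.4992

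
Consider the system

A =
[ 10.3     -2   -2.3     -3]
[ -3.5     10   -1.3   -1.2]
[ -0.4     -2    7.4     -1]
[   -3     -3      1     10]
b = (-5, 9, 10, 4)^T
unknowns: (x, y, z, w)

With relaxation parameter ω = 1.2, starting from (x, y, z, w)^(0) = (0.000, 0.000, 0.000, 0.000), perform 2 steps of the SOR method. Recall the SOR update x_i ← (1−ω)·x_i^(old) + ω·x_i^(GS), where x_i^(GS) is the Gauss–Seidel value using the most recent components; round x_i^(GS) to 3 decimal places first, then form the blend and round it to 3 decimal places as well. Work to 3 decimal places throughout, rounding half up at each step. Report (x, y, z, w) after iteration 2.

(0.347, 1.398, 1.783, 0.824)

Iteration 1:
  x: GS value = (-5 - (-2)·0.000 - (-2.3)·0.000 - (-3)·0.000) / (10.3) = -0.485;  x ← (1−ω)·0.000 + ω·-0.485 = -0.582
  y: GS value = (9 - (-3.5)·-0.582 - (-1.3)·0.000 - (-1.2)·0.000) / (10) = 0.696;  y ← (1−ω)·0.000 + ω·0.696 = 0.835
  z: GS value = (10 - (-0.4)·-0.582 - (-2)·0.835 - (-1)·0.000) / (7.4) = 1.546;  z ← (1−ω)·0.000 + ω·1.546 = 1.855
  w: GS value = (4 - (-3)·-0.582 - (-3)·0.835 - (1)·1.855) / (10) = 0.290;  w ← (1−ω)·0.000 + ω·0.290 = 0.348
Iteration 2:
  x: GS value = (-5 - (-2)·0.835 - (-2.3)·1.855 - (-3)·0.348) / (10.3) = 0.192;  x ← (1−ω)·-0.582 + ω·0.192 = 0.347
  y: GS value = (9 - (-3.5)·0.347 - (-1.3)·1.855 - (-1.2)·0.348) / (10) = 1.304;  y ← (1−ω)·0.835 + ω·1.304 = 1.398
  z: GS value = (10 - (-0.4)·0.347 - (-2)·1.398 - (-1)·0.348) / (7.4) = 1.795;  z ← (1−ω)·1.855 + ω·1.795 = 1.783
  w: GS value = (4 - (-3)·0.347 - (-3)·1.398 - (1)·1.783) / (10) = 0.745;  w ← (1−ω)·0.348 + ω·0.745 = 0.824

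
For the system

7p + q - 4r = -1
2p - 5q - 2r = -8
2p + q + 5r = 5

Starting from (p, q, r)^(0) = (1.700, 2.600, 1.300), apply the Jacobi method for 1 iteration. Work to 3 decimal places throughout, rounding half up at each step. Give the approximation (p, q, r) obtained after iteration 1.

(0.229, 1.760, -0.200)

Iteration 1:
  p = (-1 - (1)·2.600 - (-4)·1.300) / (7) = 0.229
  q = (-8 - (2)·1.700 - (-2)·1.300) / (-5) = 1.760
  r = (5 - (2)·1.700 - (1)·2.600) / (5) = -0.200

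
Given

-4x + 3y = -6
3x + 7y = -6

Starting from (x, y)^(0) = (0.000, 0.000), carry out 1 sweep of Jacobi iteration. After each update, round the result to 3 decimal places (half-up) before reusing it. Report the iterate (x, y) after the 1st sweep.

(1.500, -0.857)

Iteration 1:
  x = (-6 - (3)·0.000) / (-4) = 1.500
  y = (-6 - (3)·0.000) / (7) = -0.857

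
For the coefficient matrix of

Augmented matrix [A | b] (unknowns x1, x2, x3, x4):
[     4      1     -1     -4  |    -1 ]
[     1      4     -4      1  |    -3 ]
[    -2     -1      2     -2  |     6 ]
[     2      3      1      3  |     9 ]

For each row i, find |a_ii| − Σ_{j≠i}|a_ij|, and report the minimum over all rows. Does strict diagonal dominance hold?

row 1: |4| − (1+1+4) = -2
row 2: |4| − (1+4+1) = -2
row 3: |2| − (2+1+2) = -3
row 4: |3| − (2+3+1) = -3
minimum over rows = -3 → not strictly diagonally dominant

-3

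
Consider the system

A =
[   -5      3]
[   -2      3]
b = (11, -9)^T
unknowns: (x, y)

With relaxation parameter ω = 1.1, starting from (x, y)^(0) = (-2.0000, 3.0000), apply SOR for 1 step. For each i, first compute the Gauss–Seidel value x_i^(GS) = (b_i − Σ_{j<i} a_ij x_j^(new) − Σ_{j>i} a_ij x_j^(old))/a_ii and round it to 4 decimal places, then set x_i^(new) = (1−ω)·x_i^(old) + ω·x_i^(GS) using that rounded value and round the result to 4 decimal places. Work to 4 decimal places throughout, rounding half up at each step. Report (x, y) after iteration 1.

(-0.2400, -3.7760)

Iteration 1:
  x: GS value = (11 - (3)·3.0000) / (-5) = -0.4000;  x ← (1−ω)·-2.0000 + ω·-0.4000 = -0.2400
  y: GS value = (-9 - (-2)·-0.2400) / (3) = -3.1600;  y ← (1−ω)·3.0000 + ω·-3.1600 = -3.7760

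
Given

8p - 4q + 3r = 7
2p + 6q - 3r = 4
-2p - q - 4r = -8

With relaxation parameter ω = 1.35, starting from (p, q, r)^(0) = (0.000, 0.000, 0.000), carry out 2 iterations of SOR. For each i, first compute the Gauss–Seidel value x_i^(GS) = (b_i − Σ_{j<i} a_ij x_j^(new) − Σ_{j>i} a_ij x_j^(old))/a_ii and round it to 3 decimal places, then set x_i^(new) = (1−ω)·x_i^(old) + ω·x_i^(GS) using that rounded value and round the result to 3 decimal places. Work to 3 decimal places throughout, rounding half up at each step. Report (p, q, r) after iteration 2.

Iteration 1:
  p: GS value = (7 - (-4)·0.000 - (3)·0.000) / (8) = 0.875;  p ← (1−ω)·0.000 + ω·0.875 = 1.181
  q: GS value = (4 - (2)·1.181 - (-3)·0.000) / (6) = 0.273;  q ← (1−ω)·0.000 + ω·0.273 = 0.369
  r: GS value = (-8 - (-2)·1.181 - (-1)·0.369) / (-4) = 1.317;  r ← (1−ω)·0.000 + ω·1.317 = 1.778
Iteration 2:
  p: GS value = (7 - (-4)·0.369 - (3)·1.778) / (8) = 0.393;  p ← (1−ω)·1.181 + ω·0.393 = 0.117
  q: GS value = (4 - (2)·0.117 - (-3)·1.778) / (6) = 1.517;  q ← (1−ω)·0.369 + ω·1.517 = 1.919
  r: GS value = (-8 - (-2)·0.117 - (-1)·1.919) / (-4) = 1.462;  r ← (1−ω)·1.778 + ω·1.462 = 1.351

(0.117, 1.919, 1.351)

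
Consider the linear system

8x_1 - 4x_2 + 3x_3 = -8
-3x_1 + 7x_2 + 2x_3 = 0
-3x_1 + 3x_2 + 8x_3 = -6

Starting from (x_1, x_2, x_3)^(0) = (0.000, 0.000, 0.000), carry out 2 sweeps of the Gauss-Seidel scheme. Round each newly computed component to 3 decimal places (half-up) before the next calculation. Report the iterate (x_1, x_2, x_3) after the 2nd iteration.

(-0.853, -0.090, -1.036)

Iteration 1:
  x_1 = (-8 - (-4)·0.000 - (3)·0.000) / (8) = -1.000
  x_2 = (0 - (-3)·-1.000 - (2)·0.000) / (7) = -0.429
  x_3 = (-6 - (-3)·-1.000 - (3)·-0.429) / (8) = -0.964
Iteration 2:
  x_1 = (-8 - (-4)·-0.429 - (3)·-0.964) / (8) = -0.853
  x_2 = (0 - (-3)·-0.853 - (2)·-0.964) / (7) = -0.090
  x_3 = (-6 - (-3)·-0.853 - (3)·-0.090) / (8) = -1.036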